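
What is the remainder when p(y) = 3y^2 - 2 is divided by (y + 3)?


By the Remainder Theorem, the remainder equals p(-3):
  3*(-3)^2 = 27
  0*(-3)^1 = 0
  constant: -2
Sum: 27 + 0 - 2 = 25


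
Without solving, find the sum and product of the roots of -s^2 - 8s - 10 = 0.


For as^2+bs+c=0: sum = -b/a, product = c/a.
a=-1, b=-8, c=-10
Sum = -(-8)/-1 = -8
Product = (-10)/-1 = 10


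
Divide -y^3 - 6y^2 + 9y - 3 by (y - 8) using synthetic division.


Synthetic division with c = 8. Coefficients: -1, -6, 9, -3
Bring down -1.
  -1 * 8 = -8; -8 - 6 = -14
  -14 * 8 = -112; -112 + 9 = -103
  -103 * 8 = -824; -824 - 3 = -827
Quotient: -y^2 - 14y - 103, Remainder: -827


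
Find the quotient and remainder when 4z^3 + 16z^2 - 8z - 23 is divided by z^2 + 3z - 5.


(4z^3 + 16z^2 - 8z - 23) / (z^2 + 3z - 5)
Step 1: 4z * (z^2 + 3z - 5) = 4z^3 + 12z^2 - 20z; subtract.
Step 2: 4 * (z^2 + 3z - 5) = 4z^2 + 12z - 20; subtract.
Quotient: 4z + 4, Remainder: -3


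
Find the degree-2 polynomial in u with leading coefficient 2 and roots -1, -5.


p(u) = 2(u + 1)(u + 5)
Expand: 2u^2 + 12u + 10


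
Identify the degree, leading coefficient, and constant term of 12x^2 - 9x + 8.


Highest power of x is 2, with coefficient 12. Constant term is 8.
Degree = 2, leading coefficient = 12, constant term = 8


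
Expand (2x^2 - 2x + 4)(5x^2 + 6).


Distribute each term of the first polynomial:
  (2x^2)(5x^2 + 6) = 10x^4 + 12x^2
  (-2x)(5x^2 + 6) = -10x^3 - 12x
  (4)(5x^2 + 6) = 20x^2 + 24
Sum: 10x^4 - 10x^3 + 32x^2 - 12x + 24


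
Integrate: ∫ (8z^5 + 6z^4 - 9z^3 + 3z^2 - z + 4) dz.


Reverse power rule on each term:
  ∫ 8z^5 dz = (4/3)z^6
  ∫ 6z^4 dz = (6/5)z^5
  ∫ -9z^3 dz = -(9/4)z^4
  ∫ 3z^2 dz = z^3
  ∫ -z dz = -(1/2)z^2
  ∫ 4 dz = 4z
F(z) = (4/3)z^6 + (6/5)z^5 - (9/4)z^4 + z^3 - (1/2)z^2 + 4z + C


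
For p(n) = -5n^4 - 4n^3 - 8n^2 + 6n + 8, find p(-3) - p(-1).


p(-3) = -379
p(-1) = -7
p(-3) - p(-1) = -379 + 7 = -372


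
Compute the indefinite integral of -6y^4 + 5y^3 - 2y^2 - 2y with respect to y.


Reverse power rule on each term:
  ∫ -6y^4 dy = -(6/5)y^5
  ∫ 5y^3 dy = (5/4)y^4
  ∫ -2y^2 dy = -(2/3)y^3
  ∫ -2y dy = -y^2
F(y) = -(6/5)y^5 + (5/4)y^4 - (2/3)y^3 - y^2 + C


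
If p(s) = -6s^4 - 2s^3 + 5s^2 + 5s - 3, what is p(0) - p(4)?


p(0) = -3
p(4) = -1567
p(0) - p(4) = -3 + 1567 = 1564


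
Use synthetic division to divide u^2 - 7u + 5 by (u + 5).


Synthetic division with c = -5. Coefficients: 1, -7, 5
Bring down 1.
  1 * -5 = -5; -5 - 7 = -12
  -12 * -5 = 60; 60 + 5 = 65
Quotient: u - 12, Remainder: 65


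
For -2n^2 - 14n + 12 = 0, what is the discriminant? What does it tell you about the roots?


D = b^2 - 4ac = (-14)^2 - 4(-2)(12) = 196 + 96 = 292
Since D > 0: two distinct irrational roots


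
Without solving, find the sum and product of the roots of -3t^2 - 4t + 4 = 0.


For at^2+bt+c=0: sum = -b/a, product = c/a.
a=-3, b=-4, c=4
Sum = -(-4)/-3 = -4/3
Product = (4)/-3 = -4/3


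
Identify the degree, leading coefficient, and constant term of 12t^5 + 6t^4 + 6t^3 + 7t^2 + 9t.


Highest power of t is 5, with coefficient 12. Constant term is 0.
Degree = 5, leading coefficient = 12, constant term = 0


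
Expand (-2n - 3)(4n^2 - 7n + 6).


Distribute each term of the first polynomial:
  (-2n)(4n^2 - 7n + 6) = -8n^3 + 14n^2 - 12n
  (-3)(4n^2 - 7n + 6) = -12n^2 + 21n - 18
Sum: -8n^3 + 2n^2 + 9n - 18


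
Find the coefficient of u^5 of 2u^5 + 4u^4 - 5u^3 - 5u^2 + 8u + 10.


Read off the coefficient of u^5: 2


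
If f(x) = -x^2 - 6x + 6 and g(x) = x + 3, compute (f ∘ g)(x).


Substitute g(x) into f:
f(g(x)) = -1*(x + 3)^2 + (-6)*(x + 3) + 6
(x + 3)^2 = x^2 + 6x + 9
Expand and combine: -x^2 - 12x - 21


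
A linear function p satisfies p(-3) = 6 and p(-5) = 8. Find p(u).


p(u) = mu + b. Using p(-3)=6, p(-5)=8:
m = (6 - 8)/(-3 + 5) = -2/2 = -1
b = 6 - m*(-3) = 6 - 3 = 3
p(u) = -u + 3


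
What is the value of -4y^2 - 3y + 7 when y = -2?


Using direct substitution:
  -4 * (-2)^2 = -16
  -3 * (-2)^1 = 6
  constant: 7
Sum = -16 + 6 + 7 = -3


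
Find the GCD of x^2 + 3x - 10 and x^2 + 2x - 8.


Factor each:
  x^2 + 3x - 10 = (x - 2)(x + 5)
  x^2 + 2x - 8 = (x - 2)(x + 4)
Common monic factor: x - 2


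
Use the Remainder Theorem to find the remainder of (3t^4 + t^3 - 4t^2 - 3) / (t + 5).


By the Remainder Theorem, the remainder equals p(-5):
  3*(-5)^4 = 1875
  1*(-5)^3 = -125
  -4*(-5)^2 = -100
  0*(-5)^1 = 0
  constant: -3
Sum: 1875 - 125 - 100 + 0 - 3 = 1647


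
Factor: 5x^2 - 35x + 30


Roots satisfy r1 + r2 = -b/a = 7 and r1*r2 = c/a = 6.
So r1 = 1, r2 = 6.
5x^2 - 35x + 30 = 5(x - r1)(x - r2) = 5(x - 1)(x - 6)


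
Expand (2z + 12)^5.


Expand (2z + 12)^5 by repeated multiplication:
  (2z + 12)^2 = 4z^2 + 48z + 144
  (2z + 12)^3 = 8z^3 + 144z^2 + 864z + 1728
  (2z + 12)^4 = 16z^4 + 384z^3 + 3456z^2 + 13824z + 20736
= 32z^5 + 960z^4 + 11520z^3 + 69120z^2 + 207360z + 248832


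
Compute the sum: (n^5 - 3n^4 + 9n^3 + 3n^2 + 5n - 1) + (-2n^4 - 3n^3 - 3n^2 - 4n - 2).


Align terms by degree and add:
  n^5 - 3n^4 + 9n^3 + 3n^2 + 5n - 1
  -2n^4 - 3n^3 - 3n^2 - 4n - 2
= n^5 - 5n^4 + 6n^3 + n - 3


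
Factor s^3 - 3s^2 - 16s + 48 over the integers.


Try integer roots (divisors of 48). s=-4: p(-4)=0.
Divide out (s + 4): quotient is s^2 - 7s + 12.
Factor the quadratic: (s - 4)(s - 3)
Result: (s + 4)(s - 4)(s - 3)


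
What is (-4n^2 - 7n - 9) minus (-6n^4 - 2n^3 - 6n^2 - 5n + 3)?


Distribute the minus sign:
  (-4n^2 - 7n - 9)
- (-6n^4 - 2n^3 - 6n^2 - 5n + 3)
Negate second polynomial: 6n^4 + 2n^3 + 6n^2 + 5n - 3
Add: 6n^4 + 2n^3 + 2n^2 - 2n - 12


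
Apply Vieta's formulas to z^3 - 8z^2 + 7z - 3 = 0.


Monic cubic z^3+bz^2+cz+d=0: sum=-b, pairwise sum=c, product=-d.
b=-8, c=7, d=-3
r1+r2+r3 = 8
r1r2+r1r3+r2r3 = 7
r1r2r3 = 3


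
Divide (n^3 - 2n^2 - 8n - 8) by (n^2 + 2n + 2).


(n^3 - 2n^2 - 8n - 8) / (n^2 + 2n + 2)
Step 1: n * (n^2 + 2n + 2) = n^3 + 2n^2 + 2n; subtract.
Step 2: -4 * (n^2 + 2n + 2) = -4n^2 - 8n - 8; subtract.
Quotient: n - 4, Remainder: -2n


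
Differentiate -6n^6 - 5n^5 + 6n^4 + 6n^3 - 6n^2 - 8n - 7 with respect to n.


Apply the power rule term by term:
  d/dn(-6n^6) = -36n^5
  d/dn(-5n^5) = -25n^4
  d/dn(6n^4) = 24n^3
  d/dn(6n^3) = 18n^2
  d/dn(-6n^2) = -12n
  d/dn(-8n) = -8
  d/dn(-7) = 0
p'(n) = -36n^5 - 25n^4 + 24n^3 + 18n^2 - 12n - 8


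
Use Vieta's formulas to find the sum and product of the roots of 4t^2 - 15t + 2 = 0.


For at^2+bt+c=0: sum = -b/a, product = c/a.
a=4, b=-15, c=2
Sum = -(-15)/4 = 15/4
Product = (2)/4 = 1/2


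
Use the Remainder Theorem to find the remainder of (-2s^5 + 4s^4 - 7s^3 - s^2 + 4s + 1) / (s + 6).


By the Remainder Theorem, the remainder equals p(-6):
  -2*(-6)^5 = 15552
  4*(-6)^4 = 5184
  -7*(-6)^3 = 1512
  -1*(-6)^2 = -36
  4*(-6)^1 = -24
  constant: 1
Sum: 15552 + 5184 + 1512 - 36 - 24 + 1 = 22189


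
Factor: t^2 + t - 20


Roots satisfy r1 + r2 = -b/a = -1 and r1*r2 = c/a = -20.
So r1 = 4, r2 = -5.
t^2 + t - 20 = (t - r1)(t - r2) = (t - 4)(t + 5)


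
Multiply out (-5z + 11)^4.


Expand (-5z + 11)^4 by repeated multiplication:
  (-5z + 11)^2 = 25z^2 - 110z + 121
  (-5z + 11)^3 = -125z^3 + 825z^2 - 1815z + 1331
= 625z^4 - 5500z^3 + 18150z^2 - 26620z + 14641


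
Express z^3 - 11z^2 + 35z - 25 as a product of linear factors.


Try integer roots (divisors of -25). z=5: p(5)=0.
Divide out (z - 5): quotient is z^2 - 6z + 5.
Factor the quadratic: (z - 5)(z - 1)
Result: (z - 5)(z - 5)(z - 1)


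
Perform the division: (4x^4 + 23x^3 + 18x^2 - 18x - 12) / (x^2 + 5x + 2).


(4x^4 + 23x^3 + 18x^2 - 18x - 12) / (x^2 + 5x + 2)
Step 1: 4x^2 * (x^2 + 5x + 2) = 4x^4 + 20x^3 + 8x^2; subtract.
Step 2: 3x * (x^2 + 5x + 2) = 3x^3 + 15x^2 + 6x; subtract.
Step 3: -5 * (x^2 + 5x + 2) = -5x^2 - 25x - 10; subtract.
Quotient: 4x^2 + 3x - 5, Remainder: x - 2


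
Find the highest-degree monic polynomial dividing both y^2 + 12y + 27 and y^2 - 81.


Factor each:
  y^2 + 12y + 27 = (y + 9)(y + 3)
  y^2 - 81 = (y + 9)(y - 9)
Common monic factor: y + 9


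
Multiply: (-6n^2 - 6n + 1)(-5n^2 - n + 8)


Distribute each term of the first polynomial:
  (-6n^2)(-5n^2 - n + 8) = 30n^4 + 6n^3 - 48n^2
  (-6n)(-5n^2 - n + 8) = 30n^3 + 6n^2 - 48n
  (1)(-5n^2 - n + 8) = -5n^2 - n + 8
Sum: 30n^4 + 36n^3 - 47n^2 - 49n + 8


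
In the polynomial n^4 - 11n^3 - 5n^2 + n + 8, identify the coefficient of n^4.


Read off the coefficient of n^4: 1


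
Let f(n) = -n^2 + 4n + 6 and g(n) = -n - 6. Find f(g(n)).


Substitute g(n) into f:
f(g(n)) = -1*(-n - 6)^2 + 4*(-n - 6) + 6
(-n - 6)^2 = n^2 + 12n + 36
Expand and combine: -n^2 - 16n - 54


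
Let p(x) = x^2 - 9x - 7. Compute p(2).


Using direct substitution:
  1 * (2)^2 = 4
  -9 * (2)^1 = -18
  constant: -7
Sum = 4 - 18 - 7 = -21


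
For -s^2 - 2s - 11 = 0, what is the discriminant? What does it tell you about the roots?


D = b^2 - 4ac = (-2)^2 - 4(-1)(-11) = 4 - 44 = -40
Since D < 0: two complex conjugate roots (no real roots)


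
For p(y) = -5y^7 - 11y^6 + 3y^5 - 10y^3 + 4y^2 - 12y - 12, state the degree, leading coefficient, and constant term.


Highest power of y is 7, with coefficient -5. Constant term is -12.
Degree = 7, leading coefficient = -5, constant term = -12


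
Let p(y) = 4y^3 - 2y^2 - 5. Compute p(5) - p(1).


p(5) = 445
p(1) = -3
p(5) - p(1) = 445 + 3 = 448


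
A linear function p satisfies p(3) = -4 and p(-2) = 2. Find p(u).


p(u) = mu + b. Using p(3)=-4, p(-2)=2:
m = (-4 - 2)/(3 + 2) = -6/5 = -6/5
b = -4 - m*(3) = -4 + 18/5 = -2/5
p(u) = -(6/5)u - (2/5)


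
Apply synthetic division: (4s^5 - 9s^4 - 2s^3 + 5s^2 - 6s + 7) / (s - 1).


Synthetic division with c = 1. Coefficients: 4, -9, -2, 5, -6, 7
Bring down 4.
  4 * 1 = 4; 4 - 9 = -5
  -5 * 1 = -5; -5 - 2 = -7
  -7 * 1 = -7; -7 + 5 = -2
  -2 * 1 = -2; -2 - 6 = -8
  -8 * 1 = -8; -8 + 7 = -1
Quotient: 4s^4 - 5s^3 - 7s^2 - 2s - 8, Remainder: -1


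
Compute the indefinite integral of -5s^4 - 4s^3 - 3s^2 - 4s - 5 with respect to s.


Reverse power rule on each term:
  ∫ -5s^4 ds = -s^5
  ∫ -4s^3 ds = -s^4
  ∫ -3s^2 ds = -s^3
  ∫ -4s ds = -2s^2
  ∫ -5 ds = -5s
F(s) = -s^5 - s^4 - s^3 - 2s^2 - 5s + C


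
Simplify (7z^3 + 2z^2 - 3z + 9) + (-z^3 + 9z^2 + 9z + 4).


Align terms by degree and add:
  7z^3 + 2z^2 - 3z + 9
  -z^3 + 9z^2 + 9z + 4
= 6z^3 + 11z^2 + 6z + 13


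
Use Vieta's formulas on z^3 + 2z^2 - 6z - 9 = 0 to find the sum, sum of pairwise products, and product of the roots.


Monic cubic z^3+bz^2+cz+d=0: sum=-b, pairwise sum=c, product=-d.
b=2, c=-6, d=-9
r1+r2+r3 = -2
r1r2+r1r3+r2r3 = -6
r1r2r3 = 9


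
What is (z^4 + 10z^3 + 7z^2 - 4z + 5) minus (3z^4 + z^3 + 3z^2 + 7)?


Distribute the minus sign:
  (z^4 + 10z^3 + 7z^2 - 4z + 5)
- (3z^4 + z^3 + 3z^2 + 7)
Negate second polynomial: -3z^4 - z^3 - 3z^2 - 7
Add: -2z^4 + 9z^3 + 4z^2 - 4z - 2


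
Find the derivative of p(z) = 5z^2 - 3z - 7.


Apply the power rule term by term:
  d/dz(5z^2) = 10z
  d/dz(-3z) = -3
  d/dz(-7) = 0
p'(z) = 10z - 3


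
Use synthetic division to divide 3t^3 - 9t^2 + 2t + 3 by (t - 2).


Synthetic division with c = 2. Coefficients: 3, -9, 2, 3
Bring down 3.
  3 * 2 = 6; 6 - 9 = -3
  -3 * 2 = -6; -6 + 2 = -4
  -4 * 2 = -8; -8 + 3 = -5
Quotient: 3t^2 - 3t - 4, Remainder: -5


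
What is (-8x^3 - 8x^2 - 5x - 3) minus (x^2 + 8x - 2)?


Distribute the minus sign:
  (-8x^3 - 8x^2 - 5x - 3)
- (x^2 + 8x - 2)
Negate second polynomial: -x^2 - 8x + 2
Add: -8x^3 - 9x^2 - 13x - 1


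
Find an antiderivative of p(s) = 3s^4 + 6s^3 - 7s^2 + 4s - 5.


Reverse power rule on each term:
  ∫ 3s^4 ds = (3/5)s^5
  ∫ 6s^3 ds = (3/2)s^4
  ∫ -7s^2 ds = -(7/3)s^3
  ∫ 4s ds = 2s^2
  ∫ -5 ds = -5s
F(s) = (3/5)s^5 + (3/2)s^4 - (7/3)s^3 + 2s^2 - 5s + C


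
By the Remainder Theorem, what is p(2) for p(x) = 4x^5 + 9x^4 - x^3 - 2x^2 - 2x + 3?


By the Remainder Theorem, the remainder equals p(2):
  4*(2)^5 = 128
  9*(2)^4 = 144
  -1*(2)^3 = -8
  -2*(2)^2 = -8
  -2*(2)^1 = -4
  constant: 3
Sum: 128 + 144 - 8 - 8 - 4 + 3 = 255


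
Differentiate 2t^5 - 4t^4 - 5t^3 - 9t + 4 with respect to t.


Apply the power rule term by term:
  d/dt(2t^5) = 10t^4
  d/dt(-4t^4) = -16t^3
  d/dt(-5t^3) = -15t^2
  d/dt(-9t) = -9
  d/dt(4) = 0
p'(t) = 10t^4 - 16t^3 - 15t^2 - 9


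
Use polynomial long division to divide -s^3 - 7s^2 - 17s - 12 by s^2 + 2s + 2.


(-s^3 - 7s^2 - 17s - 12) / (s^2 + 2s + 2)
Step 1: -s * (s^2 + 2s + 2) = -s^3 - 2s^2 - 2s; subtract.
Step 2: -5 * (s^2 + 2s + 2) = -5s^2 - 10s - 10; subtract.
Quotient: -s - 5, Remainder: -5s - 2


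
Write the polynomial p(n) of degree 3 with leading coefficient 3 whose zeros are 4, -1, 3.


p(n) = 3(n - 4)(n + 1)(n - 3)
Expand: 3n^3 - 18n^2 + 15n + 36


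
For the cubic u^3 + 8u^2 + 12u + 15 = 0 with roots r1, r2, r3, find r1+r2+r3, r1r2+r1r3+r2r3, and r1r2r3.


Monic cubic u^3+bu^2+cu+d=0: sum=-b, pairwise sum=c, product=-d.
b=8, c=12, d=15
r1+r2+r3 = -8
r1r2+r1r3+r2r3 = 12
r1r2r3 = -15


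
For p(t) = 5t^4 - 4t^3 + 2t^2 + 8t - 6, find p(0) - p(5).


p(0) = -6
p(5) = 2709
p(0) - p(5) = -6 - 2709 = -2715


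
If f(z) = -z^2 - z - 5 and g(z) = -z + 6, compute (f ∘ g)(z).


Substitute g(z) into f:
f(g(z)) = -1*(-z + 6)^2 + (-1)*(-z + 6) + (-5)
(-z + 6)^2 = z^2 - 12z + 36
Expand and combine: -z^2 + 13z - 47


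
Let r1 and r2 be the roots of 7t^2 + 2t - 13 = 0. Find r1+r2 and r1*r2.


For at^2+bt+c=0: sum = -b/a, product = c/a.
a=7, b=2, c=-13
Sum = -(2)/7 = -2/7
Product = (-13)/7 = -13/7


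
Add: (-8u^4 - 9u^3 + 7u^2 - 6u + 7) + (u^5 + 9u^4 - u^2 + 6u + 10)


Align terms by degree and add:
  -8u^4 - 9u^3 + 7u^2 - 6u + 7
+ u^5 + 9u^4 - u^2 + 6u + 10
= u^5 + u^4 - 9u^3 + 6u^2 + 17


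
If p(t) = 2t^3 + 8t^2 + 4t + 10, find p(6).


Using direct substitution:
  2 * (6)^3 = 432
  8 * (6)^2 = 288
  4 * (6)^1 = 24
  constant: 10
Sum = 432 + 288 + 24 + 10 = 754


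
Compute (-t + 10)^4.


Expand (-t + 10)^4 by repeated multiplication:
  (-t + 10)^2 = t^2 - 20t + 100
  (-t + 10)^3 = -t^3 + 30t^2 - 300t + 1000
= t^4 - 40t^3 + 600t^2 - 4000t + 10000


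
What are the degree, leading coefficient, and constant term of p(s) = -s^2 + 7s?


Highest power of s is 2, with coefficient -1. Constant term is 0.
Degree = 2, leading coefficient = -1, constant term = 0


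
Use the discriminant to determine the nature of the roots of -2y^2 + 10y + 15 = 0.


D = b^2 - 4ac = (10)^2 - 4(-2)(15) = 100 + 120 = 220
Since D > 0: two distinct irrational roots


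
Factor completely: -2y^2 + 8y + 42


Roots satisfy r1 + r2 = -b/a = 4 and r1*r2 = c/a = -21.
So r1 = 7, r2 = -3.
-2y^2 + 8y + 42 = -2(y - r1)(y - r2) = -2(y - 7)(y + 3)


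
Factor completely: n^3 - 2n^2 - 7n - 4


Try integer roots (divisors of -4). n=-1: p(-1)=0.
Divide out (n + 1): quotient is n^2 - 3n - 4.
Factor the quadratic: (n + 1)(n - 4)
Result: (n + 1)(n + 1)(n - 4)


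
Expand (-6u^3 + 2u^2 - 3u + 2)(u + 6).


Distribute each term of the first polynomial:
  (-6u^3)(u + 6) = -6u^4 - 36u^3
  (2u^2)(u + 6) = 2u^3 + 12u^2
  (-3u)(u + 6) = -3u^2 - 18u
  (2)(u + 6) = 2u + 12
Sum: -6u^4 - 34u^3 + 9u^2 - 16u + 12


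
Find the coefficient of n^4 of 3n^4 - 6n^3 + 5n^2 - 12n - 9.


Read off the coefficient of n^4: 3


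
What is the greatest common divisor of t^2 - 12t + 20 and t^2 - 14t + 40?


Factor each:
  t^2 - 12t + 20 = (t - 10)(t - 2)
  t^2 - 14t + 40 = (t - 10)(t - 4)
Common monic factor: t - 10


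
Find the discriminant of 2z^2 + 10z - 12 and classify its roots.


D = b^2 - 4ac = (10)^2 - 4(2)(-12) = 100 + 96 = 196
Since D > 0: two distinct rational roots


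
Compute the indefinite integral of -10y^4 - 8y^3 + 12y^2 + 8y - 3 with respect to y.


Reverse power rule on each term:
  ∫ -10y^4 dy = -2y^5
  ∫ -8y^3 dy = -2y^4
  ∫ 12y^2 dy = 4y^3
  ∫ 8y dy = 4y^2
  ∫ -3 dy = -3y
F(y) = -2y^5 - 2y^4 + 4y^3 + 4y^2 - 3y + C


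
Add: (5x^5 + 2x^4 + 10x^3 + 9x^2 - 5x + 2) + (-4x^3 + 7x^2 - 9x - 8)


Align terms by degree and add:
  5x^5 + 2x^4 + 10x^3 + 9x^2 - 5x + 2
  -4x^3 + 7x^2 - 9x - 8
= 5x^5 + 2x^4 + 6x^3 + 16x^2 - 14x - 6


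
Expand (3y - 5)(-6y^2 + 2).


Distribute each term of the first polynomial:
  (3y)(-6y^2 + 2) = -18y^3 + 6y
  (-5)(-6y^2 + 2) = 30y^2 - 10
Sum: -18y^3 + 30y^2 + 6y - 10


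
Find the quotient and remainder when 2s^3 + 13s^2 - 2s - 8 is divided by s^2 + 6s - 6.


(2s^3 + 13s^2 - 2s - 8) / (s^2 + 6s - 6)
Step 1: 2s * (s^2 + 6s - 6) = 2s^3 + 12s^2 - 12s; subtract.
Step 2: 1 * (s^2 + 6s - 6) = s^2 + 6s - 6; subtract.
Quotient: 2s + 1, Remainder: 4s - 2


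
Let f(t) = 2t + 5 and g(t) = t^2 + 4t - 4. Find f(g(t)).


Substitute g(t) into f:
f(g(t)) = 2*(t^2 + 4t - 4) + 5
Expand and combine: 2t^2 + 8t - 3


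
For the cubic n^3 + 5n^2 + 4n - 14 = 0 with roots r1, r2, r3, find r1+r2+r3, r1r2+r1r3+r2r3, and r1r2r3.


Monic cubic n^3+bn^2+cn+d=0: sum=-b, pairwise sum=c, product=-d.
b=5, c=4, d=-14
r1+r2+r3 = -5
r1r2+r1r3+r2r3 = 4
r1r2r3 = 14


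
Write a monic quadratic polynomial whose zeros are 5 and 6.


p(u) = (u - 5)(u - 6)
Expand: u^2 - 11u + 30


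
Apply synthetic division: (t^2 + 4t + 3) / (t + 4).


Synthetic division with c = -4. Coefficients: 1, 4, 3
Bring down 1.
  1 * -4 = -4; -4 + 4 = 0
  0 * -4 = 0; 0 + 3 = 3
Quotient: t, Remainder: 3


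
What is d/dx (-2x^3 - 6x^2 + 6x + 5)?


Apply the power rule term by term:
  d/dx(-2x^3) = -6x^2
  d/dx(-6x^2) = -12x
  d/dx(6x) = 6
  d/dx(5) = 0
p'(x) = -6x^2 - 12x + 6


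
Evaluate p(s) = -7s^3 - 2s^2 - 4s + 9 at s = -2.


Using direct substitution:
  -7 * (-2)^3 = 56
  -2 * (-2)^2 = -8
  -4 * (-2)^1 = 8
  constant: 9
Sum = 56 - 8 + 8 + 9 = 65


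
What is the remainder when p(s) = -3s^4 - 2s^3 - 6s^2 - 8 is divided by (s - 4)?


By the Remainder Theorem, the remainder equals p(4):
  -3*(4)^4 = -768
  -2*(4)^3 = -128
  -6*(4)^2 = -96
  0*(4)^1 = 0
  constant: -8
Sum: -768 - 128 - 96 + 0 - 8 = -1000


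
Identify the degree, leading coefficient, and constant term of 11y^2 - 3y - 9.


Highest power of y is 2, with coefficient 11. Constant term is -9.
Degree = 2, leading coefficient = 11, constant term = -9


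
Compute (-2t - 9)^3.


Expand (-2t - 9)^3 by repeated multiplication:
  (-2t - 9)^2 = 4t^2 + 36t + 81
= -8t^3 - 108t^2 - 486t - 729


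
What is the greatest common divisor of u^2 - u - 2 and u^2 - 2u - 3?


Factor each:
  u^2 - u - 2 = (u + 1)(u - 2)
  u^2 - 2u - 3 = (u + 1)(u - 3)
Common monic factor: u + 1


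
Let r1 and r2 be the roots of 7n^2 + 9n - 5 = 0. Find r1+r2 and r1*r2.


For an^2+bn+c=0: sum = -b/a, product = c/a.
a=7, b=9, c=-5
Sum = -(9)/7 = -9/7
Product = (-5)/7 = -5/7


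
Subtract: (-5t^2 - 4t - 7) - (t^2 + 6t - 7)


Distribute the minus sign:
  (-5t^2 - 4t - 7)
- (t^2 + 6t - 7)
Negate second polynomial: -t^2 - 6t + 7
Add: -6t^2 - 10t


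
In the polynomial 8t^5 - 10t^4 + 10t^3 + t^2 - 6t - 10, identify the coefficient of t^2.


Read off the coefficient of t^2: 1


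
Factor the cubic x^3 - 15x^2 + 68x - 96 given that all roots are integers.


Try integer roots (divisors of -96). x=3: p(3)=0.
Divide out (x - 3): quotient is x^2 - 12x + 32.
Factor the quadratic: (x - 8)(x - 4)
Result: (x - 3)(x - 8)(x - 4)


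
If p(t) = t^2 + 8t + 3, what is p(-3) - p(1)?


p(-3) = -12
p(1) = 12
p(-3) - p(1) = -12 - 12 = -24


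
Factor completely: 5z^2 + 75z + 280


Roots satisfy r1 + r2 = -b/a = -15 and r1*r2 = c/a = 56.
So r1 = -8, r2 = -7.
5z^2 + 75z + 280 = 5(z - r1)(z - r2) = 5(z + 8)(z + 7)


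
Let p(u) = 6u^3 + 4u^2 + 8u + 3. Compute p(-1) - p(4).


p(-1) = -7
p(4) = 483
p(-1) - p(4) = -7 - 483 = -490


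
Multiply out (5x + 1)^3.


Expand (5x + 1)^3 by repeated multiplication:
  (5x + 1)^2 = 25x^2 + 10x + 1
= 125x^3 + 75x^2 + 15x + 1


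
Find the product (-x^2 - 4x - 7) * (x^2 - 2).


Distribute each term of the first polynomial:
  (-x^2)(x^2 - 2) = -x^4 + 2x^2
  (-4x)(x^2 - 2) = -4x^3 + 8x
  (-7)(x^2 - 2) = -7x^2 + 14
Sum: -x^4 - 4x^3 - 5x^2 + 8x + 14


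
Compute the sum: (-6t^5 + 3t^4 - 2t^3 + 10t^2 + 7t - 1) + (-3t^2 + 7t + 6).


Align terms by degree and add:
  -6t^5 + 3t^4 - 2t^3 + 10t^2 + 7t - 1
  -3t^2 + 7t + 6
= -6t^5 + 3t^4 - 2t^3 + 7t^2 + 14t + 5


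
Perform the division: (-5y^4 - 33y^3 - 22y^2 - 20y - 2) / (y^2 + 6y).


(-5y^4 - 33y^3 - 22y^2 - 20y - 2) / (y^2 + 6y)
Step 1: -5y^2 * (y^2 + 6y) = -5y^4 - 30y^3; subtract.
Step 2: -3y * (y^2 + 6y) = -3y^3 - 18y^2; subtract.
Step 3: -4 * (y^2 + 6y) = -4y^2 - 24y; subtract.
Quotient: -5y^2 - 3y - 4, Remainder: 4y - 2


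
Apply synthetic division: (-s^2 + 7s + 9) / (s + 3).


Synthetic division with c = -3. Coefficients: -1, 7, 9
Bring down -1.
  -1 * -3 = 3; 3 + 7 = 10
  10 * -3 = -30; -30 + 9 = -21
Quotient: -s + 10, Remainder: -21


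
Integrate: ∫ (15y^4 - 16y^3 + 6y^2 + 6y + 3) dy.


Reverse power rule on each term:
  ∫ 15y^4 dy = 3y^5
  ∫ -16y^3 dy = -4y^4
  ∫ 6y^2 dy = 2y^3
  ∫ 6y dy = 3y^2
  ∫ 3 dy = 3y
F(y) = 3y^5 - 4y^4 + 2y^3 + 3y^2 + 3y + C


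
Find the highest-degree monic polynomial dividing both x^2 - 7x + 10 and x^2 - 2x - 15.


Factor each:
  x^2 - 7x + 10 = (x - 5)(x - 2)
  x^2 - 2x - 15 = (x - 5)(x + 3)
Common monic factor: x - 5


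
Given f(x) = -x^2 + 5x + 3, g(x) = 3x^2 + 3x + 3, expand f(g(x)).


Substitute g(x) into f:
f(g(x)) = -1*(3x^2 + 3x + 3)^2 + 5*(3x^2 + 3x + 3) + 3
(3x^2 + 3x + 3)^2 = 9x^4 + 18x^3 + 27x^2 + 18x + 9
Expand and combine: -9x^4 - 18x^3 - 12x^2 - 3x + 9


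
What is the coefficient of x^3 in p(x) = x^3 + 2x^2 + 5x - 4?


Read off the coefficient of x^3: 1


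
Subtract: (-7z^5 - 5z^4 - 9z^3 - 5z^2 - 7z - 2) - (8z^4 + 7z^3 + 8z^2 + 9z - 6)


Distribute the minus sign:
  (-7z^5 - 5z^4 - 9z^3 - 5z^2 - 7z - 2)
- (8z^4 + 7z^3 + 8z^2 + 9z - 6)
Negate second polynomial: -8z^4 - 7z^3 - 8z^2 - 9z + 6
Add: -7z^5 - 13z^4 - 16z^3 - 13z^2 - 16z + 4


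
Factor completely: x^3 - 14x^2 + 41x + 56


Try integer roots (divisors of 56). x=-1: p(-1)=0.
Divide out (x + 1): quotient is x^2 - 15x + 56.
Factor the quadratic: (x - 7)(x - 8)
Result: (x + 1)(x - 7)(x - 8)


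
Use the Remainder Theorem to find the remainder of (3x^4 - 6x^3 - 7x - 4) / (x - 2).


By the Remainder Theorem, the remainder equals p(2):
  3*(2)^4 = 48
  -6*(2)^3 = -48
  0*(2)^2 = 0
  -7*(2)^1 = -14
  constant: -4
Sum: 48 - 48 + 0 - 14 - 4 = -18


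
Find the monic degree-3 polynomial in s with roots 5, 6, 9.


p(s) = (s - 5)(s - 6)(s - 9)
Expand: s^3 - 20s^2 + 129s - 270


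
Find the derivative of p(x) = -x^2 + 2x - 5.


Apply the power rule term by term:
  d/dx(-x^2) = -2x
  d/dx(2x) = 2
  d/dx(-5) = 0
p'(x) = -2x + 2


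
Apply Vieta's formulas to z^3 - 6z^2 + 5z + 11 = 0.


Monic cubic z^3+bz^2+cz+d=0: sum=-b, pairwise sum=c, product=-d.
b=-6, c=5, d=11
r1+r2+r3 = 6
r1r2+r1r3+r2r3 = 5
r1r2r3 = -11


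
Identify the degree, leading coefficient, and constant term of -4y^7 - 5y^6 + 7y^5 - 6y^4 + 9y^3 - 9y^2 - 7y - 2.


Highest power of y is 7, with coefficient -4. Constant term is -2.
Degree = 7, leading coefficient = -4, constant term = -2


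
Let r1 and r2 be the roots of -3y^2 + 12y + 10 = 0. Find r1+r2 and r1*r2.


For ay^2+by+c=0: sum = -b/a, product = c/a.
a=-3, b=12, c=10
Sum = -(12)/-3 = 4
Product = (10)/-3 = -10/3


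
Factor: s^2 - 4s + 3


Roots satisfy r1 + r2 = -b/a = 4 and r1*r2 = c/a = 3.
So r1 = 3, r2 = 1.
s^2 - 4s + 3 = (s - r1)(s - r2) = (s - 3)(s - 1)


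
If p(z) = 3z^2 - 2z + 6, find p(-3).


Using direct substitution:
  3 * (-3)^2 = 27
  -2 * (-3)^1 = 6
  constant: 6
Sum = 27 + 6 + 6 = 39


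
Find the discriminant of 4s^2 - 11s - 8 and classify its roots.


D = b^2 - 4ac = (-11)^2 - 4(4)(-8) = 121 + 128 = 249
Since D > 0: two distinct irrational roots


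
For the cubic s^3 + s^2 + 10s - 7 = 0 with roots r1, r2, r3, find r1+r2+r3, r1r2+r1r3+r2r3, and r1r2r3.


Monic cubic s^3+bs^2+cs+d=0: sum=-b, pairwise sum=c, product=-d.
b=1, c=10, d=-7
r1+r2+r3 = -1
r1r2+r1r3+r2r3 = 10
r1r2r3 = 7


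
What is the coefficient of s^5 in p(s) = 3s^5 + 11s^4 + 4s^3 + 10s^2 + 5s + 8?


Read off the coefficient of s^5: 3


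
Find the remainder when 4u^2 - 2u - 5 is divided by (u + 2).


By the Remainder Theorem, the remainder equals p(-2):
  4*(-2)^2 = 16
  -2*(-2)^1 = 4
  constant: -5
Sum: 16 + 4 - 5 = 15


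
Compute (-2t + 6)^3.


Expand (-2t + 6)^3 by repeated multiplication:
  (-2t + 6)^2 = 4t^2 - 24t + 36
= -8t^3 + 72t^2 - 216t + 216


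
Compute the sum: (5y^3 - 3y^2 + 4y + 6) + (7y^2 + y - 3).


Align terms by degree and add:
  5y^3 - 3y^2 + 4y + 6
+ 7y^2 + y - 3
= 5y^3 + 4y^2 + 5y + 3


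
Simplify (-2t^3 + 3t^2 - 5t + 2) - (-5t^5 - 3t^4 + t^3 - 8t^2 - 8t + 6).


Distribute the minus sign:
  (-2t^3 + 3t^2 - 5t + 2)
- (-5t^5 - 3t^4 + t^3 - 8t^2 - 8t + 6)
Negate second polynomial: 5t^5 + 3t^4 - t^3 + 8t^2 + 8t - 6
Add: 5t^5 + 3t^4 - 3t^3 + 11t^2 + 3t - 4


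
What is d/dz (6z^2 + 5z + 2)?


Apply the power rule term by term:
  d/dz(6z^2) = 12z
  d/dz(5z) = 5
  d/dz(2) = 0
p'(z) = 12z + 5


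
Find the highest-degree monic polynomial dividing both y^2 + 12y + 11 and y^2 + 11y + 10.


Factor each:
  y^2 + 12y + 11 = (y + 1)(y + 11)
  y^2 + 11y + 10 = (y + 1)(y + 10)
Common monic factor: y + 1


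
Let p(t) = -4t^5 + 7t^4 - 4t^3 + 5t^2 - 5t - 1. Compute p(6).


Using direct substitution:
  -4 * (6)^5 = -31104
  7 * (6)^4 = 9072
  -4 * (6)^3 = -864
  5 * (6)^2 = 180
  -5 * (6)^1 = -30
  constant: -1
Sum = -31104 + 9072 - 864 + 180 - 30 - 1 = -22747


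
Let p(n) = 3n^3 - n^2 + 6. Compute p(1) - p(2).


p(1) = 8
p(2) = 26
p(1) - p(2) = 8 - 26 = -18


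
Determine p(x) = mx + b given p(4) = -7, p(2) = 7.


p(x) = mx + b. Using p(4)=-7, p(2)=7:
m = (-7 - 7)/(4 - 2) = -14/2 = -7
b = -7 - m*(4) = -7 + 28 = 21
p(x) = -7x + 21


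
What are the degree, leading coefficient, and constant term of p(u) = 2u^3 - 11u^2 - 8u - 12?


Highest power of u is 3, with coefficient 2. Constant term is -12.
Degree = 3, leading coefficient = 2, constant term = -12


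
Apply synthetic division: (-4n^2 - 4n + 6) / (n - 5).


Synthetic division with c = 5. Coefficients: -4, -4, 6
Bring down -4.
  -4 * 5 = -20; -20 - 4 = -24
  -24 * 5 = -120; -120 + 6 = -114
Quotient: -4n - 24, Remainder: -114


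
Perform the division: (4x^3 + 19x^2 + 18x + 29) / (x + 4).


(4x^3 + 19x^2 + 18x + 29) / (x + 4)
Step 1: 4x^2 * (x + 4) = 4x^3 + 16x^2; subtract.
Step 2: 3x * (x + 4) = 3x^2 + 12x; subtract.
Step 3: 6 * (x + 4) = 6x + 24; subtract.
Quotient: 4x^2 + 3x + 6, Remainder: 5


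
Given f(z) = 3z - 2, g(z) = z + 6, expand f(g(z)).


Substitute g(z) into f:
f(g(z)) = 3*(z + 6) + (-2)
Expand and combine: 3z + 16


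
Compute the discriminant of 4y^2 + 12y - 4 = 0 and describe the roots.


D = b^2 - 4ac = (12)^2 - 4(4)(-4) = 144 + 64 = 208
Since D > 0: two distinct irrational roots


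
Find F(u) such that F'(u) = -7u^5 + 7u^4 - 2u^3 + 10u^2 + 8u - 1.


Reverse power rule on each term:
  ∫ -7u^5 du = -(7/6)u^6
  ∫ 7u^4 du = (7/5)u^5
  ∫ -2u^3 du = -(1/2)u^4
  ∫ 10u^2 du = (10/3)u^3
  ∫ 8u du = 4u^2
  ∫ -1 du = -u
F(u) = -(7/6)u^6 + (7/5)u^5 - (1/2)u^4 + (10/3)u^3 + 4u^2 - u + C


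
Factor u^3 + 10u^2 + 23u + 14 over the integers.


Try integer roots (divisors of 14). u=-1: p(-1)=0.
Divide out (u + 1): quotient is u^2 + 9u + 14.
Factor the quadratic: (u + 7)(u + 2)
Result: (u + 1)(u + 7)(u + 2)


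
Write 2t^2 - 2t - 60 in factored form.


Roots satisfy r1 + r2 = -b/a = 1 and r1*r2 = c/a = -30.
So r1 = -5, r2 = 6.
2t^2 - 2t - 60 = 2(t - r1)(t - r2) = 2(t + 5)(t - 6)


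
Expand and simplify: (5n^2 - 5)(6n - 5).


Distribute each term of the first polynomial:
  (5n^2)(6n - 5) = 30n^3 - 25n^2
  (-5)(6n - 5) = -30n + 25
Sum: 30n^3 - 25n^2 - 30n + 25


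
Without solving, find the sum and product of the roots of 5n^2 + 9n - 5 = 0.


For an^2+bn+c=0: sum = -b/a, product = c/a.
a=5, b=9, c=-5
Sum = -(9)/5 = -9/5
Product = (-5)/5 = -1


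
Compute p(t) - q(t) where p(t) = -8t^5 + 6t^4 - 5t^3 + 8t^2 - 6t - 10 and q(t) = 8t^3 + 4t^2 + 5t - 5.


Distribute the minus sign:
  (-8t^5 + 6t^4 - 5t^3 + 8t^2 - 6t - 10)
- (8t^3 + 4t^2 + 5t - 5)
Negate second polynomial: -8t^3 - 4t^2 - 5t + 5
Add: -8t^5 + 6t^4 - 13t^3 + 4t^2 - 11t - 5


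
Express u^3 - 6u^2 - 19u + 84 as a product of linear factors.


Try integer roots (divisors of 84). u=7: p(7)=0.
Divide out (u - 7): quotient is u^2 + u - 12.
Factor the quadratic: (u + 4)(u - 3)
Result: (u - 7)(u + 4)(u - 3)


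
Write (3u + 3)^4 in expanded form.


Expand (3u + 3)^4 by repeated multiplication:
  (3u + 3)^2 = 9u^2 + 18u + 9
  (3u + 3)^3 = 27u^3 + 81u^2 + 81u + 27
= 81u^4 + 324u^3 + 486u^2 + 324u + 81


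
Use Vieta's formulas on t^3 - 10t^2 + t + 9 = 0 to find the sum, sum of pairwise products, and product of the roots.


Monic cubic t^3+bt^2+ct+d=0: sum=-b, pairwise sum=c, product=-d.
b=-10, c=1, d=9
r1+r2+r3 = 10
r1r2+r1r3+r2r3 = 1
r1r2r3 = -9


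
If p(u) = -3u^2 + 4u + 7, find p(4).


Using direct substitution:
  -3 * (4)^2 = -48
  4 * (4)^1 = 16
  constant: 7
Sum = -48 + 16 + 7 = -25


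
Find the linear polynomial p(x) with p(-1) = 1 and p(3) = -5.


p(x) = mx + b. Using p(-1)=1, p(3)=-5:
m = (1 + 5)/(-1 - 3) = 6/-4 = -3/2
b = 1 - m*(-1) = 1 - 3/2 = -1/2
p(x) = -(3/2)x - (1/2)


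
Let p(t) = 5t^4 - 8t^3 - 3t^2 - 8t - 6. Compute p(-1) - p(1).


p(-1) = 12
p(1) = -20
p(-1) - p(1) = 12 + 20 = 32


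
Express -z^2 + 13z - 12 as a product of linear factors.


Roots satisfy r1 + r2 = -b/a = 13 and r1*r2 = c/a = 12.
So r1 = 12, r2 = 1.
-z^2 + 13z - 12 = -(z - r1)(z - r2) = -(z - 12)(z - 1)


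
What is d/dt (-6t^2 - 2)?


Apply the power rule term by term:
  d/dt(-6t^2) = -12t
  d/dt(-2) = 0
p'(t) = -12t


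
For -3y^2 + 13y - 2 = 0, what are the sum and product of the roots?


For ay^2+by+c=0: sum = -b/a, product = c/a.
a=-3, b=13, c=-2
Sum = -(13)/-3 = 13/3
Product = (-2)/-3 = 2/3


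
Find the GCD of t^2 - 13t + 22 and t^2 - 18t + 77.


Factor each:
  t^2 - 13t + 22 = (t - 11)(t - 2)
  t^2 - 18t + 77 = (t - 11)(t - 7)
Common monic factor: t - 11


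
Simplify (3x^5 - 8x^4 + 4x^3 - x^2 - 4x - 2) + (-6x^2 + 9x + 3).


Align terms by degree and add:
  3x^5 - 8x^4 + 4x^3 - x^2 - 4x - 2
  -6x^2 + 9x + 3
= 3x^5 - 8x^4 + 4x^3 - 7x^2 + 5x + 1


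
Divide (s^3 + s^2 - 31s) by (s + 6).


(s^3 + s^2 - 31s) / (s + 6)
Step 1: s^2 * (s + 6) = s^3 + 6s^2; subtract.
Step 2: -5s * (s + 6) = -5s^2 - 30s; subtract.
Step 3: -1 * (s + 6) = -s - 6; subtract.
Quotient: s^2 - 5s - 1, Remainder: 6


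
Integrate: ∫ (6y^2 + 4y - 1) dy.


Reverse power rule on each term:
  ∫ 6y^2 dy = 2y^3
  ∫ 4y dy = 2y^2
  ∫ -1 dy = -y
F(y) = 2y^3 + 2y^2 - y + C


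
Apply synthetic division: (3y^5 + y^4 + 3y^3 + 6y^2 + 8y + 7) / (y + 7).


Synthetic division with c = -7. Coefficients: 3, 1, 3, 6, 8, 7
Bring down 3.
  3 * -7 = -21; -21 + 1 = -20
  -20 * -7 = 140; 140 + 3 = 143
  143 * -7 = -1001; -1001 + 6 = -995
  -995 * -7 = 6965; 6965 + 8 = 6973
  6973 * -7 = -48811; -48811 + 7 = -48804
Quotient: 3y^4 - 20y^3 + 143y^2 - 995y + 6973, Remainder: -48804


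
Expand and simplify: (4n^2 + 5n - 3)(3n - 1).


Distribute each term of the first polynomial:
  (4n^2)(3n - 1) = 12n^3 - 4n^2
  (5n)(3n - 1) = 15n^2 - 5n
  (-3)(3n - 1) = -9n + 3
Sum: 12n^3 + 11n^2 - 14n + 3


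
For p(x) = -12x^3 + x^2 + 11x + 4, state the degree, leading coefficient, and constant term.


Highest power of x is 3, with coefficient -12. Constant term is 4.
Degree = 3, leading coefficient = -12, constant term = 4


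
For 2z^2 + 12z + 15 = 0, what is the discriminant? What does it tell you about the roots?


D = b^2 - 4ac = (12)^2 - 4(2)(15) = 144 - 120 = 24
Since D > 0: two distinct irrational roots


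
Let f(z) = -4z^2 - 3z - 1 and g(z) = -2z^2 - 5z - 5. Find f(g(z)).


Substitute g(z) into f:
f(g(z)) = -4*(-2z^2 - 5z - 5)^2 + (-3)*(-2z^2 - 5z - 5) + (-1)
(-2z^2 - 5z - 5)^2 = 4z^4 + 20z^3 + 45z^2 + 50z + 25
Expand and combine: -16z^4 - 80z^3 - 174z^2 - 185z - 86


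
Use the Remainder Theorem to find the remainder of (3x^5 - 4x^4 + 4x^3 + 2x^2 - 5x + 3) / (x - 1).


By the Remainder Theorem, the remainder equals p(1):
  3*(1)^5 = 3
  -4*(1)^4 = -4
  4*(1)^3 = 4
  2*(1)^2 = 2
  -5*(1)^1 = -5
  constant: 3
Sum: 3 - 4 + 4 + 2 - 5 + 3 = 3


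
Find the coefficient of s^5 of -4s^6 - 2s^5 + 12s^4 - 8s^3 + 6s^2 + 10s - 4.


Read off the coefficient of s^5: -2


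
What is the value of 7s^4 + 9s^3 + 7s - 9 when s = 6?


Using direct substitution:
  7 * (6)^4 = 9072
  9 * (6)^3 = 1944
  0 * (6)^2 = 0
  7 * (6)^1 = 42
  constant: -9
Sum = 9072 + 1944 + 0 + 42 - 9 = 11049


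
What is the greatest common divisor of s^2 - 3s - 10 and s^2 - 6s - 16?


Factor each:
  s^2 - 3s - 10 = (s + 2)(s - 5)
  s^2 - 6s - 16 = (s + 2)(s - 8)
Common monic factor: s + 2


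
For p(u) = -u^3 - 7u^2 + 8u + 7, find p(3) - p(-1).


p(3) = -59
p(-1) = -7
p(3) - p(-1) = -59 + 7 = -52


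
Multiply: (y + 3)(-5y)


Distribute each term of the first polynomial:
  (y)(-5y) = -5y^2
  (3)(-5y) = -15y
Sum: -5y^2 - 15y


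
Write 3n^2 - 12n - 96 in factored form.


Roots satisfy r1 + r2 = -b/a = 4 and r1*r2 = c/a = -32.
So r1 = 8, r2 = -4.
3n^2 - 12n - 96 = 3(n - r1)(n - r2) = 3(n - 8)(n + 4)


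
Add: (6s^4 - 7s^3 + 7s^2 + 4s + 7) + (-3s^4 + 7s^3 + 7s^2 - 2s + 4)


Align terms by degree and add:
  6s^4 - 7s^3 + 7s^2 + 4s + 7
  -3s^4 + 7s^3 + 7s^2 - 2s + 4
= 3s^4 + 14s^2 + 2s + 11


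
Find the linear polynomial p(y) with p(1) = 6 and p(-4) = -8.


p(y) = my + b. Using p(1)=6, p(-4)=-8:
m = (6 + 8)/(1 + 4) = 14/5 = 14/5
b = 6 - m*(1) = 6 - 14/5 = 16/5
p(y) = (14/5)y + (16/5)


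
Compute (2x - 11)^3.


Expand (2x - 11)^3 by repeated multiplication:
  (2x - 11)^2 = 4x^2 - 44x + 121
= 8x^3 - 132x^2 + 726x - 1331


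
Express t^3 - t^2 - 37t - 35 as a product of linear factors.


Try integer roots (divisors of -35). t=7: p(7)=0.
Divide out (t - 7): quotient is t^2 + 6t + 5.
Factor the quadratic: (t + 1)(t + 5)
Result: (t - 7)(t + 1)(t + 5)


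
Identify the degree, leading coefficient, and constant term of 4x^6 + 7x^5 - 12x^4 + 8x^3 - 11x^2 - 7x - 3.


Highest power of x is 6, with coefficient 4. Constant term is -3.
Degree = 6, leading coefficient = 4, constant term = -3


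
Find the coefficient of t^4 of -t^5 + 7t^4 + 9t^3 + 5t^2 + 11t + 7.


Read off the coefficient of t^4: 7


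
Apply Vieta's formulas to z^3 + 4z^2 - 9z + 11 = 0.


Monic cubic z^3+bz^2+cz+d=0: sum=-b, pairwise sum=c, product=-d.
b=4, c=-9, d=11
r1+r2+r3 = -4
r1r2+r1r3+r2r3 = -9
r1r2r3 = -11


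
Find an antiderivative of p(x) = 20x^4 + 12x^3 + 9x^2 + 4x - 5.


Reverse power rule on each term:
  ∫ 20x^4 dx = 4x^5
  ∫ 12x^3 dx = 3x^4
  ∫ 9x^2 dx = 3x^3
  ∫ 4x dx = 2x^2
  ∫ -5 dx = -5x
F(x) = 4x^5 + 3x^4 + 3x^3 + 2x^2 - 5x + C


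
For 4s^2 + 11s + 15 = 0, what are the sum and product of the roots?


For as^2+bs+c=0: sum = -b/a, product = c/a.
a=4, b=11, c=15
Sum = -(11)/4 = -11/4
Product = (15)/4 = 15/4


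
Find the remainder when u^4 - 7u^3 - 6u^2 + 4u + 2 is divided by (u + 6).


By the Remainder Theorem, the remainder equals p(-6):
  1*(-6)^4 = 1296
  -7*(-6)^3 = 1512
  -6*(-6)^2 = -216
  4*(-6)^1 = -24
  constant: 2
Sum: 1296 + 1512 - 216 - 24 + 2 = 2570


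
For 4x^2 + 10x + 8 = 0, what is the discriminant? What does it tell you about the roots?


D = b^2 - 4ac = (10)^2 - 4(4)(8) = 100 - 128 = -28
Since D < 0: two complex conjugate roots (no real roots)


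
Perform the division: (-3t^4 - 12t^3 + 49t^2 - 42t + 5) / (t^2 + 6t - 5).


(-3t^4 - 12t^3 + 49t^2 - 42t + 5) / (t^2 + 6t - 5)
Step 1: -3t^2 * (t^2 + 6t - 5) = -3t^4 - 18t^3 + 15t^2; subtract.
Step 2: 6t * (t^2 + 6t - 5) = 6t^3 + 36t^2 - 30t; subtract.
Step 3: -2 * (t^2 + 6t - 5) = -2t^2 - 12t + 10; subtract.
Quotient: -3t^2 + 6t - 2, Remainder: -5


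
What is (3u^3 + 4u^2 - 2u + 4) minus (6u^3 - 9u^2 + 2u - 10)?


Distribute the minus sign:
  (3u^3 + 4u^2 - 2u + 4)
- (6u^3 - 9u^2 + 2u - 10)
Negate second polynomial: -6u^3 + 9u^2 - 2u + 10
Add: -3u^3 + 13u^2 - 4u + 14


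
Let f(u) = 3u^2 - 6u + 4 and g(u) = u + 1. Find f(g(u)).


Substitute g(u) into f:
f(g(u)) = 3*(u + 1)^2 + (-6)*(u + 1) + 4
(u + 1)^2 = u^2 + 2u + 1
Expand and combine: 3u^2 + 1


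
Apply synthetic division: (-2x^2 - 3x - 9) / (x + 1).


Synthetic division with c = -1. Coefficients: -2, -3, -9
Bring down -2.
  -2 * -1 = 2; 2 - 3 = -1
  -1 * -1 = 1; 1 - 9 = -8
Quotient: -2x - 1, Remainder: -8


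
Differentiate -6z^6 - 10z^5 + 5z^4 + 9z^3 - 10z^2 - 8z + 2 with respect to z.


Apply the power rule term by term:
  d/dz(-6z^6) = -36z^5
  d/dz(-10z^5) = -50z^4
  d/dz(5z^4) = 20z^3
  d/dz(9z^3) = 27z^2
  d/dz(-10z^2) = -20z
  d/dz(-8z) = -8
  d/dz(2) = 0
p'(z) = -36z^5 - 50z^4 + 20z^3 + 27z^2 - 20z - 8


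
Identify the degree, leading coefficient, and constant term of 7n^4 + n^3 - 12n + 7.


Highest power of n is 4, with coefficient 7. Constant term is 7.
Degree = 4, leading coefficient = 7, constant term = 7


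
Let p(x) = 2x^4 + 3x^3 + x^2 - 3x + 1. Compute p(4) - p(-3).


p(4) = 709
p(-3) = 100
p(4) - p(-3) = 709 - 100 = 609


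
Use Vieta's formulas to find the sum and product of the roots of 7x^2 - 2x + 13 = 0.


For ax^2+bx+c=0: sum = -b/a, product = c/a.
a=7, b=-2, c=13
Sum = -(-2)/7 = 2/7
Product = (13)/7 = 13/7


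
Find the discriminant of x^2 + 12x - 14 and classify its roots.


D = b^2 - 4ac = (12)^2 - 4(1)(-14) = 144 + 56 = 200
Since D > 0: two distinct irrational roots


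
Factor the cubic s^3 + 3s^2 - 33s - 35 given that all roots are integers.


Try integer roots (divisors of -35). s=5: p(5)=0.
Divide out (s - 5): quotient is s^2 + 8s + 7.
Factor the quadratic: (s + 7)(s + 1)
Result: (s - 5)(s + 7)(s + 1)


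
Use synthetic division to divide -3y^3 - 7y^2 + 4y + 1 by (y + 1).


Synthetic division with c = -1. Coefficients: -3, -7, 4, 1
Bring down -3.
  -3 * -1 = 3; 3 - 7 = -4
  -4 * -1 = 4; 4 + 4 = 8
  8 * -1 = -8; -8 + 1 = -7
Quotient: -3y^2 - 4y + 8, Remainder: -7


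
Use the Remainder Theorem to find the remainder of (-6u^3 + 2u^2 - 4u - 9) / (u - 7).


By the Remainder Theorem, the remainder equals p(7):
  -6*(7)^3 = -2058
  2*(7)^2 = 98
  -4*(7)^1 = -28
  constant: -9
Sum: -2058 + 98 - 28 - 9 = -1997


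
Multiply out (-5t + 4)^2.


Expand (-5t + 4)^2 by repeated multiplication:
= 25t^2 - 40t + 16


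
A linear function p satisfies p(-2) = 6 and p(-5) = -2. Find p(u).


p(u) = mu + b. Using p(-2)=6, p(-5)=-2:
m = (6 + 2)/(-2 + 5) = 8/3 = 8/3
b = 6 - m*(-2) = 6 + 16/3 = 34/3
p(u) = (8/3)u + (34/3)


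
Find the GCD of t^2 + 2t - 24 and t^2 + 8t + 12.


Factor each:
  t^2 + 2t - 24 = (t + 6)(t - 4)
  t^2 + 8t + 12 = (t + 6)(t + 2)
Common monic factor: t + 6


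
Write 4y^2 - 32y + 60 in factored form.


Roots satisfy r1 + r2 = -b/a = 8 and r1*r2 = c/a = 15.
So r1 = 5, r2 = 3.
4y^2 - 32y + 60 = 4(y - r1)(y - r2) = 4(y - 5)(y - 3)


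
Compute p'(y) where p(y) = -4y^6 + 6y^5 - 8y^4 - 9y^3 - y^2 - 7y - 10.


Apply the power rule term by term:
  d/dy(-4y^6) = -24y^5
  d/dy(6y^5) = 30y^4
  d/dy(-8y^4) = -32y^3
  d/dy(-9y^3) = -27y^2
  d/dy(-y^2) = -2y
  d/dy(-7y) = -7
  d/dy(-10) = 0
p'(y) = -24y^5 + 30y^4 - 32y^3 - 27y^2 - 2y - 7


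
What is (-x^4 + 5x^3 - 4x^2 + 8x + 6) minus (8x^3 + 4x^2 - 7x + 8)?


Distribute the minus sign:
  (-x^4 + 5x^3 - 4x^2 + 8x + 6)
- (8x^3 + 4x^2 - 7x + 8)
Negate second polynomial: -8x^3 - 4x^2 + 7x - 8
Add: -x^4 - 3x^3 - 8x^2 + 15x - 2
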